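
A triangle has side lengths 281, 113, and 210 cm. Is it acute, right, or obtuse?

obtuse

Compare the square of the longest side to the sum of squares of the other two: 113² + 210² = 56869 < 78961 = 281².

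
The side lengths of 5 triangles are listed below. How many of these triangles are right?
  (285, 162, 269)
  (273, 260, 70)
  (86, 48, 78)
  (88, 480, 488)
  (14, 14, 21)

(285,162,269): 162²+269² = 98605 > 81225 = 285² → acute
(273,260,70): 70²+260² = 72500 < 74529 = 273² → obtuse
(86,48,78): 48²+78² = 8388 > 7396 = 86² → acute
(88,480,488): 88²+480² = 238144 = 488² → right
(14,14,21): 14²+14² = 392 < 441 = 21² → obtuse
1 of the 5 is right.

1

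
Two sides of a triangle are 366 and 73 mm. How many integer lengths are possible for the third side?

The third side lies in the open interval (293, 439).
Integers from 294 to 438 inclusive: 438 − 294 + 1 = 145.

145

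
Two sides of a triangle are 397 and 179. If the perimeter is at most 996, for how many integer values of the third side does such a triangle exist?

Triangle inequality: 218 < x < 576. Perimeter ≤ 996 gives x ≤ 996 − 397 − 179 = 420.
So 218 < x ≤ 420; integers 219 through 420: 202 values.

202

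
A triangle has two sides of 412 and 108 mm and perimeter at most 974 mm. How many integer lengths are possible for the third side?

Triangle inequality: 304 < x < 520. Perimeter ≤ 974 gives x ≤ 974 − 412 − 108 = 454.
So 304 < x ≤ 454; integers 305 through 454: 150 values.

150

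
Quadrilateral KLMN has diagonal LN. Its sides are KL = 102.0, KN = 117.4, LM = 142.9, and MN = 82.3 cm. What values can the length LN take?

60.6 < LN < 219.4

From triangle KLN: |102.0 − 117.4| < LN < 102.0 + 117.4, i.e. 15.4 < LN < 219.4.
From triangle MLN: 60.6 < LN < 225.2.
Both must hold, so LN lies in the intersection.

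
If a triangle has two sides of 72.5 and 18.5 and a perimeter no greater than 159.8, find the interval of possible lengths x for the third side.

54.0 < x ≤ 68.8

Triangle inequality alone gives 54.0 < x < 91.0.
The perimeter condition gives x ≤ 159.8 − 72.5 − 18.5 = 68.8.
Intersecting the two: 54.0 < x ≤ 68.8.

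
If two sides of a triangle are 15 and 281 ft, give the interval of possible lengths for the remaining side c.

By the triangle inequality, c must be less than 15 + 281 = 296 and greater than |15 − 281| = 266.

266 < c < 296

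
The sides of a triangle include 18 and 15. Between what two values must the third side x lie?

3 < x < 33

By the triangle inequality, x must be less than 18 + 15 = 33 and greater than |18 − 15| = 3.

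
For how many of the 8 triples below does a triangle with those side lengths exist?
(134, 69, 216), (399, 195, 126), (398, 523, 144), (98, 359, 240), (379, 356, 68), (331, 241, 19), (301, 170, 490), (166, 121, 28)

2

(69,134,216): 69+134 ≤ 216 → not valid
(126,195,399): 126+195 ≤ 399 → not valid
(144,398,523): 144+398 > 523 → valid
(98,240,359): 98+240 ≤ 359 → not valid
(68,356,379): 68+356 > 379 → valid
(19,241,331): 19+241 ≤ 331 → not valid
(170,301,490): 170+301 ≤ 490 → not valid
(28,121,166): 28+121 ≤ 166 → not valid
2 of the 8 triples form a triangle.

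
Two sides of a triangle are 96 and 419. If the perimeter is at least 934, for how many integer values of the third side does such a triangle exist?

Triangle inequality: 323 < x < 515. Perimeter ≥ 934 gives x ≥ 934 − 96 − 419 = 419.
So 419 ≤ x < 515; integers 419 through 514: 96 values.

96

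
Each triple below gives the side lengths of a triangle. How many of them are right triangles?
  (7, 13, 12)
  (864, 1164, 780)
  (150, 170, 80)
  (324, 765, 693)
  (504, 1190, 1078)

4

(7,13,12): 7²+12² = 193 > 169 = 13² → acute
(864,1164,780): 780²+864² = 1354896 = 1164² → right
(150,170,80): 80²+150² = 28900 = 170² → right
(324,765,693): 324²+693² = 585225 = 765² → right
(504,1190,1078): 504²+1078² = 1416100 = 1190² → right
4 of the 5 are right.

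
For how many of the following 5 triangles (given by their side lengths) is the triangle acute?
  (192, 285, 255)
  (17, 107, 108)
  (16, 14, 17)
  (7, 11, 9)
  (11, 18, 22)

4

(192,285,255): 192²+255² = 101889 > 81225 = 285² → acute
(17,107,108): 17²+107² = 11738 > 11664 = 108² → acute
(16,14,17): 14²+16² = 452 > 289 = 17² → acute
(7,11,9): 7²+9² = 130 > 121 = 11² → acute
(11,18,22): 11²+18² = 445 < 484 = 22² → obtuse
4 of the 5 are acute.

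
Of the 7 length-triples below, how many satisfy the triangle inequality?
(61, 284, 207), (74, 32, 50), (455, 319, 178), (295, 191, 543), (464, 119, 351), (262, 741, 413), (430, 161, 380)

4

(61,207,284): 61+207 ≤ 284 → not valid
(32,50,74): 32+50 > 74 → valid
(178,319,455): 178+319 > 455 → valid
(191,295,543): 191+295 ≤ 543 → not valid
(119,351,464): 119+351 > 464 → valid
(262,413,741): 262+413 ≤ 741 → not valid
(161,380,430): 161+380 > 430 → valid
4 of the 7 triples form a triangle.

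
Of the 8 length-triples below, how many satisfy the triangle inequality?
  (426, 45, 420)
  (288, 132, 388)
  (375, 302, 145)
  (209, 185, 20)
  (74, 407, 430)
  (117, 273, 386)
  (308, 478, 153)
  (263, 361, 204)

(45,420,426): 45+420 > 426 → valid
(132,288,388): 132+288 > 388 → valid
(145,302,375): 145+302 > 375 → valid
(20,185,209): 20+185 ≤ 209 → not valid
(74,407,430): 74+407 > 430 → valid
(117,273,386): 117+273 > 386 → valid
(153,308,478): 153+308 ≤ 478 → not valid
(204,263,361): 204+263 > 361 → valid
6 of the 8 triples form a triangle.

6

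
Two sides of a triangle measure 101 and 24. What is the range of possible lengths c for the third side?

By the triangle inequality, c must be less than 101 + 24 = 125 and greater than |101 − 24| = 77.

77 < c < 125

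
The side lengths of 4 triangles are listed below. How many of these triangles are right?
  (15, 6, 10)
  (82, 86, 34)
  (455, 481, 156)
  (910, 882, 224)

2

(15,6,10): 6²+10² = 136 < 225 = 15² → obtuse
(82,86,34): 34²+82² = 7880 > 7396 = 86² → acute
(455,481,156): 156²+455² = 231361 = 481² → right
(910,882,224): 224²+882² = 828100 = 910² → right
2 of the 4 are right.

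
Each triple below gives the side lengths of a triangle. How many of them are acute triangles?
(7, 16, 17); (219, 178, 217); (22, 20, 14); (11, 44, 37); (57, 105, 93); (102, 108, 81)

(7,16,17): 7²+16² = 305 > 289 = 17² → acute
(219,178,217): 178²+217² = 78773 > 47961 = 219² → acute
(22,20,14): 14²+20² = 596 > 484 = 22² → acute
(11,44,37): 11²+37² = 1490 < 1936 = 44² → obtuse
(57,105,93): 57²+93² = 11898 > 11025 = 105² → acute
(102,108,81): 81²+102² = 16965 > 11664 = 108² → acute
5 of the 6 are acute.

5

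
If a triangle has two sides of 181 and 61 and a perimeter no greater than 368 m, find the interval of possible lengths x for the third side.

120 < x ≤ 126

Triangle inequality alone gives 120 < x < 242.
The perimeter condition gives x ≤ 368 − 181 − 61 = 126.
Intersecting the two: 120 < x ≤ 126.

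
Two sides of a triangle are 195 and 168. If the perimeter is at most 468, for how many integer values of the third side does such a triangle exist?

Triangle inequality: 27 < x < 363. Perimeter ≤ 468 gives x ≤ 468 − 195 − 168 = 105.
So 27 < x ≤ 105; integers 28 through 105: 78 values.

78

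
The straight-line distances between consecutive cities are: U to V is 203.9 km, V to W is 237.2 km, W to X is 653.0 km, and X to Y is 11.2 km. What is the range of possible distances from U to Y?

200.7 ≤ UY ≤ 1105.3 km

The maximum is all hops collinear in one direction: 203.9 + 237.2 + 653.0 + 11.2 = 1105.3.
The longest hop is 653.0; the others sum to 452.3. Folding the others back against it leaves at least 653.0 − 452.3 = 200.7.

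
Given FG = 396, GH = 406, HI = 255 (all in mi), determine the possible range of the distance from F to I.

The maximum is all hops collinear in one direction: 396 + 406 + 255 = 1057.
The longest hop is 406; the others sum to 651. Since 406 ≤ 651, the path can fold back on itself completely, so the minimum distance is 0.

0 ≤ FI ≤ 1057 mi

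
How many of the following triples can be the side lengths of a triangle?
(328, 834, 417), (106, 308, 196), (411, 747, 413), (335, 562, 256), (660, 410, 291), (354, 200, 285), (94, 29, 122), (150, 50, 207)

(328,417,834): 328+417 ≤ 834 → not valid
(106,196,308): 106+196 ≤ 308 → not valid
(411,413,747): 411+413 > 747 → valid
(256,335,562): 256+335 > 562 → valid
(291,410,660): 291+410 > 660 → valid
(200,285,354): 200+285 > 354 → valid
(29,94,122): 29+94 > 122 → valid
(50,150,207): 50+150 ≤ 207 → not valid
5 of the 8 triples form a triangle.

5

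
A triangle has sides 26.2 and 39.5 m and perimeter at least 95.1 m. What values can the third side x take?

Triangle inequality alone gives 13.3 < x < 65.7.
The perimeter condition gives x ≥ 95.1 − 26.2 − 39.5 = 29.4.
Intersecting the two: 29.4 ≤ x < 65.7.

29.4 ≤ x < 65.7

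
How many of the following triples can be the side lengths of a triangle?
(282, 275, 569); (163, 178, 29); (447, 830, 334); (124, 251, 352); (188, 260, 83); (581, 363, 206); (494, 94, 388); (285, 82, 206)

4

(275,282,569): 275+282 ≤ 569 → not valid
(29,163,178): 29+163 > 178 → valid
(334,447,830): 334+447 ≤ 830 → not valid
(124,251,352): 124+251 > 352 → valid
(83,188,260): 83+188 > 260 → valid
(206,363,581): 206+363 ≤ 581 → not valid
(94,388,494): 94+388 ≤ 494 → not valid
(82,206,285): 82+206 > 285 → valid
4 of the 8 triples form a triangle.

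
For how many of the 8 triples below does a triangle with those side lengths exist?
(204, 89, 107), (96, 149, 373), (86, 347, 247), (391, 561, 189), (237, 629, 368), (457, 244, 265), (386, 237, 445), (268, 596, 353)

4

(89,107,204): 89+107 ≤ 204 → not valid
(96,149,373): 96+149 ≤ 373 → not valid
(86,247,347): 86+247 ≤ 347 → not valid
(189,391,561): 189+391 > 561 → valid
(237,368,629): 237+368 ≤ 629 → not valid
(244,265,457): 244+265 > 457 → valid
(237,386,445): 237+386 > 445 → valid
(268,353,596): 268+353 > 596 → valid
4 of the 8 triples form a triangle.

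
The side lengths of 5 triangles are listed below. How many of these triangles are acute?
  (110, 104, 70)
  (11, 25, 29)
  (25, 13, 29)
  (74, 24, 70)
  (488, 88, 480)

(110,104,70): 70²+104² = 15716 > 12100 = 110² → acute
(11,25,29): 11²+25² = 746 < 841 = 29² → obtuse
(25,13,29): 13²+25² = 794 < 841 = 29² → obtuse
(74,24,70): 24²+70² = 5476 = 74² → right
(488,88,480): 88²+480² = 238144 = 488² → right
1 of the 5 is acute.

1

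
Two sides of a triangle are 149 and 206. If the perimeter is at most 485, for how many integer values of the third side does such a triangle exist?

73

Triangle inequality: 57 < x < 355. Perimeter ≤ 485 gives x ≤ 485 − 149 − 206 = 130.
So 57 < x ≤ 130; integers 58 through 130: 73 values.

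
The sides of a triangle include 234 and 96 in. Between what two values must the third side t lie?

By the triangle inequality, t must be less than 234 + 96 = 330 and greater than |234 − 96| = 138.

138 < t < 330 (in)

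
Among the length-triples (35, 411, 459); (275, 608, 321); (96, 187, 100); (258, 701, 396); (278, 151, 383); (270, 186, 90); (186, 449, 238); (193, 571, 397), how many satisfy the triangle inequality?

(35,411,459): 35+411 ≤ 459 → not valid
(275,321,608): 275+321 ≤ 608 → not valid
(96,100,187): 96+100 > 187 → valid
(258,396,701): 258+396 ≤ 701 → not valid
(151,278,383): 151+278 > 383 → valid
(90,186,270): 90+186 > 270 → valid
(186,238,449): 186+238 ≤ 449 → not valid
(193,397,571): 193+397 > 571 → valid
4 of the 8 triples form a triangle.

4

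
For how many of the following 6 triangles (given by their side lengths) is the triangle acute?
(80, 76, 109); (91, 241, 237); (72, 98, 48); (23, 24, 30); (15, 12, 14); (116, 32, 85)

4

(80,76,109): 76²+80² = 12176 > 11881 = 109² → acute
(91,241,237): 91²+237² = 64450 > 58081 = 241² → acute
(72,98,48): 48²+72² = 7488 < 9604 = 98² → obtuse
(23,24,30): 23²+24² = 1105 > 900 = 30² → acute
(15,12,14): 12²+14² = 340 > 225 = 15² → acute
(116,32,85): 32²+85² = 8249 < 13456 = 116² → obtuse
4 of the 6 are acute.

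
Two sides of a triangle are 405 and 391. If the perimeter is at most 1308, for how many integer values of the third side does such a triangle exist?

498

Triangle inequality: 14 < x < 796. Perimeter ≤ 1308 gives x ≤ 1308 − 405 − 391 = 512.
So 14 < x ≤ 512; integers 15 through 512: 498 values.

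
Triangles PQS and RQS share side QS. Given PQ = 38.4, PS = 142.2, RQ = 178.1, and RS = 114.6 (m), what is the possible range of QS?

103.8 < QS < 180.6

From triangle PQS: |38.4 − 142.2| < QS < 38.4 + 142.2, i.e. 103.8 < QS < 180.6.
From triangle RQS: 63.5 < QS < 292.7.
Both must hold, so QS lies in the intersection.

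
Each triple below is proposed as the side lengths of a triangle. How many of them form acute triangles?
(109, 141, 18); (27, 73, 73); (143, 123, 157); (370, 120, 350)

(109,141,18): 18+109 ≤ 141, not a triangle
(27,73,73): 27²+73² = 6058 > 5329 = 73² → acute
(143,123,157): 123²+143² = 35578 > 24649 = 157² → acute
(370,120,350): 120²+350² = 136900 = 370² → right
2 of the 4 are acute.

2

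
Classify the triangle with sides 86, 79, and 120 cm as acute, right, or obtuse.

obtuse

Compare the square of the longest side to the sum of squares of the other two: 79² + 86² = 13637 < 14400 = 120².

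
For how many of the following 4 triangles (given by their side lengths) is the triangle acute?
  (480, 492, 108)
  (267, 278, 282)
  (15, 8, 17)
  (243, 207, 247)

(480,492,108): 108²+480² = 242064 = 492² → right
(267,278,282): 267²+278² = 148573 > 79524 = 282² → acute
(15,8,17): 8²+15² = 289 = 17² → right
(243,207,247): 207²+243² = 101898 > 61009 = 247² → acute
2 of the 4 are acute.

2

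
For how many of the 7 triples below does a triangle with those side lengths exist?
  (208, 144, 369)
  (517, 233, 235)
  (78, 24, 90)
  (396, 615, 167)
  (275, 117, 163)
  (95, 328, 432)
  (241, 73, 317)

(144,208,369): 144+208 ≤ 369 → not valid
(233,235,517): 233+235 ≤ 517 → not valid
(24,78,90): 24+78 > 90 → valid
(167,396,615): 167+396 ≤ 615 → not valid
(117,163,275): 117+163 > 275 → valid
(95,328,432): 95+328 ≤ 432 → not valid
(73,241,317): 73+241 ≤ 317 → not valid
2 of the 7 triples form a triangle.

2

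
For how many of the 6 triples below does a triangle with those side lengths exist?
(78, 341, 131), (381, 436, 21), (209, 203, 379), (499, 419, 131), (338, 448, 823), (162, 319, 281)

(78,131,341): 78+131 ≤ 341 → not valid
(21,381,436): 21+381 ≤ 436 → not valid
(203,209,379): 203+209 > 379 → valid
(131,419,499): 131+419 > 499 → valid
(338,448,823): 338+448 ≤ 823 → not valid
(162,281,319): 162+281 > 319 → valid
3 of the 6 triples form a triangle.

3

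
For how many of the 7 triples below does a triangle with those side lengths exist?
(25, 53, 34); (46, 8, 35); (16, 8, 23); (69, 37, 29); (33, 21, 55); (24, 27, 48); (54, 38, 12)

3

(25,34,53): 25+34 > 53 → valid
(8,35,46): 8+35 ≤ 46 → not valid
(8,16,23): 8+16 > 23 → valid
(29,37,69): 29+37 ≤ 69 → not valid
(21,33,55): 21+33 ≤ 55 → not valid
(24,27,48): 24+27 > 48 → valid
(12,38,54): 12+38 ≤ 54 → not valid
3 of the 7 triples form a triangle.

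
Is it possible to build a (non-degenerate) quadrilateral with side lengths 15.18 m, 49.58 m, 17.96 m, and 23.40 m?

A quadrilateral exists iff every side is shorter than the sum of the others — equivalently, the longest side is less than the sum of the rest.
Longest side 49.58 < 56.54 (sum of the remaining 3), so yes.

Yes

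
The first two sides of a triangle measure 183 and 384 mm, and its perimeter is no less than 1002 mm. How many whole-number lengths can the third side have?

132

Triangle inequality: 201 < x < 567. Perimeter ≥ 1002 gives x ≥ 1002 − 183 − 384 = 435.
So 435 ≤ x < 567; integers 435 through 566: 132 values.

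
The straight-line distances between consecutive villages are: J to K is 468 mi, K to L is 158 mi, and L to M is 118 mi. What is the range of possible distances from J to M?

192 ≤ JM ≤ 744 mi

The maximum is all hops collinear in one direction: 468 + 158 + 118 = 744.
The longest hop is 468; the others sum to 276. Folding the others back against it leaves at least 468 − 276 = 192.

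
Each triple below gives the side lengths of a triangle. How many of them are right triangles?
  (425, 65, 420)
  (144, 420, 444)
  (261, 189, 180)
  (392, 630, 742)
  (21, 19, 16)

4

(425,65,420): 65²+420² = 180625 = 425² → right
(144,420,444): 144²+420² = 197136 = 444² → right
(261,189,180): 180²+189² = 68121 = 261² → right
(392,630,742): 392²+630² = 550564 = 742² → right
(21,19,16): 16²+19² = 617 > 441 = 21² → acute
4 of the 5 are right.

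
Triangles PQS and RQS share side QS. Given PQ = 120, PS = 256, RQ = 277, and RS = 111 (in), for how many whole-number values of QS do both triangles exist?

From triangle PQS: 136 < QS < 376.
From triangle RQS: 166 < QS < 388.
Intersection: 166 < QS < 376, so integers 167 through 375: 209 values.

209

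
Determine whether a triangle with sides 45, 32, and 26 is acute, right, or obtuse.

Compare the square of the longest side to the sum of squares of the other two: 26² + 32² = 1700 < 2025 = 45².

obtuse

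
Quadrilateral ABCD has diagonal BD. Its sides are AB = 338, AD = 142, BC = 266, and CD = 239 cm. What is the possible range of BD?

196 < BD < 480

From triangle ABD: |338 − 142| < BD < 338 + 142, i.e. 196 < BD < 480.
From triangle CBD: 27 < BD < 505.
Both must hold, so BD lies in the intersection.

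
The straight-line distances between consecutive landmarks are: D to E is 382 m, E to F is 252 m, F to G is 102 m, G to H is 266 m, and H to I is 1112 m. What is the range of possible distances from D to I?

110 ≤ DI ≤ 2114 m

The maximum is all hops collinear in one direction: 382 + 252 + 102 + 266 + 1112 = 2114.
The longest hop is 1112; the others sum to 1002. Folding the others back against it leaves at least 1112 − 1002 = 110.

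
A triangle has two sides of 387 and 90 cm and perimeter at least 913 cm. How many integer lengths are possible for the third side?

41

Triangle inequality: 297 < x < 477. Perimeter ≥ 913 gives x ≥ 913 − 387 − 90 = 436.
So 436 ≤ x < 477; integers 436 through 476: 41 values.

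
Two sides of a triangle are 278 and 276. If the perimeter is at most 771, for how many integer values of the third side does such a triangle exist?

Triangle inequality: 2 < x < 554. Perimeter ≤ 771 gives x ≤ 771 − 278 − 276 = 217.
So 2 < x ≤ 217; integers 3 through 217: 215 values.

215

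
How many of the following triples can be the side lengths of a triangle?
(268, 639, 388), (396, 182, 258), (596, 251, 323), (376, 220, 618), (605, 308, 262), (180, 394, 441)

(268,388,639): 268+388 > 639 → valid
(182,258,396): 182+258 > 396 → valid
(251,323,596): 251+323 ≤ 596 → not valid
(220,376,618): 220+376 ≤ 618 → not valid
(262,308,605): 262+308 ≤ 605 → not valid
(180,394,441): 180+394 > 441 → valid
3 of the 6 triples form a triangle.

3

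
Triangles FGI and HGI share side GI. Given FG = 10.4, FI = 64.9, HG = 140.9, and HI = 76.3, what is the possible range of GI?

From triangle FGI: |10.4 − 64.9| < GI < 10.4 + 64.9, i.e. 54.5 < GI < 75.3.
From triangle HGI: 64.6 < GI < 217.2.
Both must hold, so GI lies in the intersection.

64.6 < GI < 75.3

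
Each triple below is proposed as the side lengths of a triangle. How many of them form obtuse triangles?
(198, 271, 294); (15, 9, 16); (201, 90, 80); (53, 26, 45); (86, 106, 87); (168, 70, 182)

1

(198,271,294): 198²+271² = 112645 > 86436 = 294² → acute
(15,9,16): 9²+15² = 306 > 256 = 16² → acute
(201,90,80): 80+90 ≤ 201, not a triangle
(53,26,45): 26²+45² = 2701 < 2809 = 53² → obtuse
(86,106,87): 86²+87² = 14965 > 11236 = 106² → acute
(168,70,182): 70²+168² = 33124 = 182² → right
1 of the 6 is obtuse.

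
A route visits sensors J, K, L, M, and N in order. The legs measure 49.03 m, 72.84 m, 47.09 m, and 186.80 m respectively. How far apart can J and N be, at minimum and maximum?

The maximum is all hops collinear in one direction: 49.03 + 72.84 + 47.09 + 186.80 = 355.76.
The longest hop is 186.80; the others sum to 168.96. Folding the others back against it leaves at least 186.80 − 168.96 = 17.84.

17.84 ≤ JN ≤ 355.76 m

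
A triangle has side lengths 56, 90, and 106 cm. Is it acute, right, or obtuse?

right

Compare the square of the longest side to the sum of squares of the other two: 56² + 90² = 11236 = 106².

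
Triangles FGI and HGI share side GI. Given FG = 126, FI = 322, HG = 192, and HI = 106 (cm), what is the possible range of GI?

196 < GI < 298

From triangle FGI: |126 − 322| < GI < 126 + 322, i.e. 196 < GI < 448.
From triangle HGI: 86 < GI < 298.
Both must hold, so GI lies in the intersection.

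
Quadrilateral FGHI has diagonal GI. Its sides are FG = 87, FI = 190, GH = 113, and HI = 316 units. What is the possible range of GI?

From triangle FGI: |87 − 190| < GI < 87 + 190, i.e. 103 < GI < 277.
From triangle HGI: 203 < GI < 429.
Both must hold, so GI lies in the intersection.

203 < GI < 277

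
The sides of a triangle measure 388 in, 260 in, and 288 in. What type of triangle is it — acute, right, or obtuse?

Compare the square of the longest side to the sum of squares of the other two: 260² + 288² = 150544 = 388².

right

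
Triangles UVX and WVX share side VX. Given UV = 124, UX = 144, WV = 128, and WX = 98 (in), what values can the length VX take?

30 < VX < 226

From triangle UVX: |124 − 144| < VX < 124 + 144, i.e. 20 < VX < 268.
From triangle WVX: 30 < VX < 226.
Both must hold, so VX lies in the intersection.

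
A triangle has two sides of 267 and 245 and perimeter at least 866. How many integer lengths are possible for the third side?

Triangle inequality: 22 < x < 512. Perimeter ≥ 866 gives x ≥ 866 − 267 − 245 = 354.
So 354 ≤ x < 512; integers 354 through 511: 158 values.

158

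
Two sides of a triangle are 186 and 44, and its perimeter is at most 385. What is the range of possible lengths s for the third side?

Triangle inequality alone gives 142 < s < 230.
The perimeter condition gives s ≤ 385 − 186 − 44 = 155.
Intersecting the two: 142 < s ≤ 155.

142 < s ≤ 155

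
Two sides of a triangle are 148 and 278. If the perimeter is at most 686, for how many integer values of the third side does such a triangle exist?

Triangle inequality: 130 < x < 426. Perimeter ≤ 686 gives x ≤ 686 − 148 − 278 = 260.
So 130 < x ≤ 260; integers 131 through 260: 130 values.

130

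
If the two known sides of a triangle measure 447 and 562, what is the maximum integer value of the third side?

The third side must be strictly less than 447 + 562 = 1009.
The largest integer below 1009 is 1008.

1008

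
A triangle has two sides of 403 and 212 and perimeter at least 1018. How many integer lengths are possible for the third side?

212

Triangle inequality: 191 < x < 615. Perimeter ≥ 1018 gives x ≥ 1018 − 403 − 212 = 403.
So 403 ≤ x < 615; integers 403 through 614: 212 values.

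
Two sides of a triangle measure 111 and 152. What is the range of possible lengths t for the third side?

41 < t < 263

By the triangle inequality, t must be less than 111 + 152 = 263 and greater than |111 − 152| = 41.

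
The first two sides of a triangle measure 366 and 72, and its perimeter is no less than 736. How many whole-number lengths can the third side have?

140

Triangle inequality: 294 < x < 438. Perimeter ≥ 736 gives x ≥ 736 − 366 − 72 = 298.
So 298 ≤ x < 438; integers 298 through 437: 140 values.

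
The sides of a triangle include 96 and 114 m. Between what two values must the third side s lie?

By the triangle inequality, s must be less than 96 + 114 = 210 and greater than |96 − 114| = 18.

18 < s < 210 (m)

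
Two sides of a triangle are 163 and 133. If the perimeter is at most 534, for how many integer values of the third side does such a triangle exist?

208

Triangle inequality: 30 < x < 296. Perimeter ≤ 534 gives x ≤ 534 − 163 − 133 = 238.
So 30 < x ≤ 238; integers 31 through 238: 208 values.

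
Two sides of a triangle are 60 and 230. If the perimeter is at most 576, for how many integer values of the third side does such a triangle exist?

116

Triangle inequality: 170 < x < 290. Perimeter ≤ 576 gives x ≤ 576 − 60 − 230 = 286.
So 170 < x ≤ 286; integers 171 through 286: 116 values.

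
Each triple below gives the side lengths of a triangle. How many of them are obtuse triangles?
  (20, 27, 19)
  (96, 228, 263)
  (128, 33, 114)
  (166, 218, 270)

2

(20,27,19): 19²+20² = 761 > 729 = 27² → acute
(96,228,263): 96²+228² = 61200 < 69169 = 263² → obtuse
(128,33,114): 33²+114² = 14085 < 16384 = 128² → obtuse
(166,218,270): 166²+218² = 75080 > 72900 = 270² → acute
2 of the 4 are obtuse.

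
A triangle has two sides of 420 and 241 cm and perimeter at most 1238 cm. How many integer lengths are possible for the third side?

398

Triangle inequality: 179 < x < 661. Perimeter ≤ 1238 gives x ≤ 1238 − 420 − 241 = 577.
So 179 < x ≤ 577; integers 180 through 577: 398 values.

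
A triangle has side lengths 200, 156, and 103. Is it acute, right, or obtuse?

Compare the square of the longest side to the sum of squares of the other two: 103² + 156² = 34945 < 40000 = 200².

obtuse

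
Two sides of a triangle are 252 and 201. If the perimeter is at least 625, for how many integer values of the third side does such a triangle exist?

281

Triangle inequality: 51 < x < 453. Perimeter ≥ 625 gives x ≥ 625 − 252 − 201 = 172.
So 172 ≤ x < 453; integers 172 through 452: 281 values.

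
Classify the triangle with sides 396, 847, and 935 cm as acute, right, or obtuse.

right

Compare the square of the longest side to the sum of squares of the other two: 396² + 847² = 874225 = 935².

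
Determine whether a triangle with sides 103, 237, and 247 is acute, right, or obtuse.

acute

Compare the square of the longest side to the sum of squares of the other two: 103² + 237² = 66778 > 61009 = 247².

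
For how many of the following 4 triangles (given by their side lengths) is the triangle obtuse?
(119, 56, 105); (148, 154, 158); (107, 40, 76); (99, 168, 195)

(119,56,105): 56²+105² = 14161 = 119² → right
(148,154,158): 148²+154² = 45620 > 24964 = 158² → acute
(107,40,76): 40²+76² = 7376 < 11449 = 107² → obtuse
(99,168,195): 99²+168² = 38025 = 195² → right
1 of the 4 is obtuse.

1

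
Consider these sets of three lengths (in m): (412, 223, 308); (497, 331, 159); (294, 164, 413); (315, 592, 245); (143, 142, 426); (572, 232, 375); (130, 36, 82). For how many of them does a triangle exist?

(223,308,412): 223+308 > 412 → valid
(159,331,497): 159+331 ≤ 497 → not valid
(164,294,413): 164+294 > 413 → valid
(245,315,592): 245+315 ≤ 592 → not valid
(142,143,426): 142+143 ≤ 426 → not valid
(232,375,572): 232+375 > 572 → valid
(36,82,130): 36+82 ≤ 130 → not valid
3 of the 7 triples form a triangle.

3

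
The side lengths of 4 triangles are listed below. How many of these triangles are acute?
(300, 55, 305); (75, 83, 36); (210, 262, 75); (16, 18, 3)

1

(300,55,305): 55²+300² = 93025 = 305² → right
(75,83,36): 36²+75² = 6921 > 6889 = 83² → acute
(210,262,75): 75²+210² = 49725 < 68644 = 262² → obtuse
(16,18,3): 3²+16² = 265 < 324 = 18² → obtuse
1 of the 4 is acute.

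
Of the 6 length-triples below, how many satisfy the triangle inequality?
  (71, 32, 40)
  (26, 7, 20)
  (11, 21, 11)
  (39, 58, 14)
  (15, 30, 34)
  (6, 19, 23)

5

(32,40,71): 32+40 > 71 → valid
(7,20,26): 7+20 > 26 → valid
(11,11,21): 11+11 > 21 → valid
(14,39,58): 14+39 ≤ 58 → not valid
(15,30,34): 15+30 > 34 → valid
(6,19,23): 6+19 > 23 → valid
5 of the 6 triples form a triangle.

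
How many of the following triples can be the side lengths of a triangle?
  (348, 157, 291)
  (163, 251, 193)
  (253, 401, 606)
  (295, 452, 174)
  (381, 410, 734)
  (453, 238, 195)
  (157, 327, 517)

5

(157,291,348): 157+291 > 348 → valid
(163,193,251): 163+193 > 251 → valid
(253,401,606): 253+401 > 606 → valid
(174,295,452): 174+295 > 452 → valid
(381,410,734): 381+410 > 734 → valid
(195,238,453): 195+238 ≤ 453 → not valid
(157,327,517): 157+327 ≤ 517 → not valid
5 of the 7 triples form a triangle.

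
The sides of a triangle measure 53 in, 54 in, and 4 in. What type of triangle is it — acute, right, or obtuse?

Compare the square of the longest side to the sum of squares of the other two: 4² + 53² = 2825 < 2916 = 54².

obtuse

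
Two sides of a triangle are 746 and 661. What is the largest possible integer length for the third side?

The third side must be strictly less than 746 + 661 = 1407.
The largest integer below 1407 is 1406.

1406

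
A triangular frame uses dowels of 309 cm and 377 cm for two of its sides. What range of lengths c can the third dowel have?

By the triangle inequality, c must be less than 309 + 377 = 686 and greater than |309 − 377| = 68.

68 < c < 686 (cm)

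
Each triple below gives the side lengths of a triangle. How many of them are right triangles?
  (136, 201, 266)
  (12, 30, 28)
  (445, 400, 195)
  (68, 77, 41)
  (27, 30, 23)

1

(136,201,266): 136²+201² = 58897 < 70756 = 266² → obtuse
(12,30,28): 12²+28² = 928 > 900 = 30² → acute
(445,400,195): 195²+400² = 198025 = 445² → right
(68,77,41): 41²+68² = 6305 > 5929 = 77² → acute
(27,30,23): 23²+27² = 1258 > 900 = 30² → acute
1 of the 5 is right.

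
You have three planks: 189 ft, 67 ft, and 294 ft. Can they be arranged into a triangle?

No

The longest side is 294, but the other two sum to only 256.
256 < 294, so the triangle inequality fails.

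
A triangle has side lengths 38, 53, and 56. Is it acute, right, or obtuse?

acute

Compare the square of the longest side to the sum of squares of the other two: 38² + 53² = 4253 > 3136 = 56².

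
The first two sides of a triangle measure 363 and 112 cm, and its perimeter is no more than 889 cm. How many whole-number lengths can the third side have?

163

Triangle inequality: 251 < x < 475. Perimeter ≤ 889 gives x ≤ 889 − 363 − 112 = 414.
So 251 < x ≤ 414; integers 252 through 414: 163 values.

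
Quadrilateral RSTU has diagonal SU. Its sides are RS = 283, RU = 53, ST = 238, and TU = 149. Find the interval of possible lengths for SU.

From triangle RSU: |283 − 53| < SU < 283 + 53, i.e. 230 < SU < 336.
From triangle TSU: 89 < SU < 387.
Both must hold, so SU lies in the intersection.

230 < SU < 336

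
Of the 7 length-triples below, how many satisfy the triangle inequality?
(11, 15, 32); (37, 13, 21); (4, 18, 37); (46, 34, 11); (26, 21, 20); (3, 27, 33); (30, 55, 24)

1

(11,15,32): 11+15 ≤ 32 → not valid
(13,21,37): 13+21 ≤ 37 → not valid
(4,18,37): 4+18 ≤ 37 → not valid
(11,34,46): 11+34 ≤ 46 → not valid
(20,21,26): 20+21 > 26 → valid
(3,27,33): 3+27 ≤ 33 → not valid
(24,30,55): 24+30 ≤ 55 → not valid
1 of the 7 triples forms a triangle.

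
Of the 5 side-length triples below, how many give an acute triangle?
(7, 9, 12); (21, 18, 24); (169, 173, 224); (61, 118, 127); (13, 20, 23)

4

(7,9,12): 7²+9² = 130 < 144 = 12² → obtuse
(21,18,24): 18²+21² = 765 > 576 = 24² → acute
(169,173,224): 169²+173² = 58490 > 50176 = 224² → acute
(61,118,127): 61²+118² = 17645 > 16129 = 127² → acute
(13,20,23): 13²+20² = 569 > 529 = 23² → acute
4 of the 5 are acute.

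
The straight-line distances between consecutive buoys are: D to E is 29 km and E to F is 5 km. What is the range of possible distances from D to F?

By the triangle inequality, |29 − 5| ≤ DF ≤ 29 + 5.

24 ≤ DF ≤ 34 km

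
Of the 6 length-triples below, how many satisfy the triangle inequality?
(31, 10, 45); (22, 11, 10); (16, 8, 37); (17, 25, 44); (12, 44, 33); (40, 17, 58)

(10,31,45): 10+31 ≤ 45 → not valid
(10,11,22): 10+11 ≤ 22 → not valid
(8,16,37): 8+16 ≤ 37 → not valid
(17,25,44): 17+25 ≤ 44 → not valid
(12,33,44): 12+33 > 44 → valid
(17,40,58): 17+40 ≤ 58 → not valid
1 of the 6 triples forms a triangle.

1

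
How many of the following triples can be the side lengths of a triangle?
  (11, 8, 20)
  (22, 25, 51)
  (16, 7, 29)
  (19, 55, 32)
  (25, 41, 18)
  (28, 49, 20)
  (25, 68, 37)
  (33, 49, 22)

2

(8,11,20): 8+11 ≤ 20 → not valid
(22,25,51): 22+25 ≤ 51 → not valid
(7,16,29): 7+16 ≤ 29 → not valid
(19,32,55): 19+32 ≤ 55 → not valid
(18,25,41): 18+25 > 41 → valid
(20,28,49): 20+28 ≤ 49 → not valid
(25,37,68): 25+37 ≤ 68 → not valid
(22,33,49): 22+33 > 49 → valid
2 of the 8 triples form a triangle.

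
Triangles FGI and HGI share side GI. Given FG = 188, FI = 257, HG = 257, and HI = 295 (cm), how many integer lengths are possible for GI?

375

From triangle FGI: 69 < GI < 445.
From triangle HGI: 38 < GI < 552.
Intersection: 69 < GI < 445, so integers 70 through 444: 375 values.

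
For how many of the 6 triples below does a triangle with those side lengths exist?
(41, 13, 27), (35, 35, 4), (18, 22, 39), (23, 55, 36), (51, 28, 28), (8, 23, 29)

(13,27,41): 13+27 ≤ 41 → not valid
(4,35,35): 4+35 > 35 → valid
(18,22,39): 18+22 > 39 → valid
(23,36,55): 23+36 > 55 → valid
(28,28,51): 28+28 > 51 → valid
(8,23,29): 8+23 > 29 → valid
5 of the 6 triples form a triangle.

5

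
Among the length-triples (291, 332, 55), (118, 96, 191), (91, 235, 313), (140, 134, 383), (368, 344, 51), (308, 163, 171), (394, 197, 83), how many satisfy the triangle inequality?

5

(55,291,332): 55+291 > 332 → valid
(96,118,191): 96+118 > 191 → valid
(91,235,313): 91+235 > 313 → valid
(134,140,383): 134+140 ≤ 383 → not valid
(51,344,368): 51+344 > 368 → valid
(163,171,308): 163+171 > 308 → valid
(83,197,394): 83+197 ≤ 394 → not valid
5 of the 7 triples form a triangle.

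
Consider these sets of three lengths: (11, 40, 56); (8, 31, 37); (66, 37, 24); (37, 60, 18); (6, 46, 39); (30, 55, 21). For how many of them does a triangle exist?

1

(11,40,56): 11+40 ≤ 56 → not valid
(8,31,37): 8+31 > 37 → valid
(24,37,66): 24+37 ≤ 66 → not valid
(18,37,60): 18+37 ≤ 60 → not valid
(6,39,46): 6+39 ≤ 46 → not valid
(21,30,55): 21+30 ≤ 55 → not valid
1 of the 6 triples forms a triangle.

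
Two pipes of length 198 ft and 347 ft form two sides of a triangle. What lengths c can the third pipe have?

149 < c < 545

By the triangle inequality, c must be less than 198 + 347 = 545 and greater than |198 − 347| = 149.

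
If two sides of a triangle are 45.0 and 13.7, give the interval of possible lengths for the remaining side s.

31.3 < s < 58.7

By the triangle inequality, s must be less than 45.0 + 13.7 = 58.7 and greater than |45.0 − 13.7| = 31.3.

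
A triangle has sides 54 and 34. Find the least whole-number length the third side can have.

The third side must be strictly greater than |54 − 34| = 20.
The smallest integer above 20 is 21.

21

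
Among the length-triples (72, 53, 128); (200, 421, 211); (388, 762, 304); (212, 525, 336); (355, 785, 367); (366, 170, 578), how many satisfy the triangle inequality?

(53,72,128): 53+72 ≤ 128 → not valid
(200,211,421): 200+211 ≤ 421 → not valid
(304,388,762): 304+388 ≤ 762 → not valid
(212,336,525): 212+336 > 525 → valid
(355,367,785): 355+367 ≤ 785 → not valid
(170,366,578): 170+366 ≤ 578 → not valid
1 of the 6 triples forms a triangle.

1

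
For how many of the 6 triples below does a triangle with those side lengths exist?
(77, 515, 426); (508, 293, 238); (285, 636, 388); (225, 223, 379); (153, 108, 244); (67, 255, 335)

(77,426,515): 77+426 ≤ 515 → not valid
(238,293,508): 238+293 > 508 → valid
(285,388,636): 285+388 > 636 → valid
(223,225,379): 223+225 > 379 → valid
(108,153,244): 108+153 > 244 → valid
(67,255,335): 67+255 ≤ 335 → not valid
4 of the 6 triples form a triangle.

4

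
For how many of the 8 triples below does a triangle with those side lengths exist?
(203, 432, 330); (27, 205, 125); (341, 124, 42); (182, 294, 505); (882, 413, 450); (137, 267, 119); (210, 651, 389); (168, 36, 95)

(203,330,432): 203+330 > 432 → valid
(27,125,205): 27+125 ≤ 205 → not valid
(42,124,341): 42+124 ≤ 341 → not valid
(182,294,505): 182+294 ≤ 505 → not valid
(413,450,882): 413+450 ≤ 882 → not valid
(119,137,267): 119+137 ≤ 267 → not valid
(210,389,651): 210+389 ≤ 651 → not valid
(36,95,168): 36+95 ≤ 168 → not valid
1 of the 8 triples forms a triangle.

1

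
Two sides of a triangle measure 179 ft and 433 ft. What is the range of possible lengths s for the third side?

By the triangle inequality, s must be less than 179 + 433 = 612 and greater than |179 − 433| = 254.

254 < s < 612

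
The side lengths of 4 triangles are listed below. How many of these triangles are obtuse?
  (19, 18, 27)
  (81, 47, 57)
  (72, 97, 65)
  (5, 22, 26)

3

(19,18,27): 18²+19² = 685 < 729 = 27² → obtuse
(81,47,57): 47²+57² = 5458 < 6561 = 81² → obtuse
(72,97,65): 65²+72² = 9409 = 97² → right
(5,22,26): 5²+22² = 509 < 676 = 26² → obtuse
3 of the 4 are obtuse.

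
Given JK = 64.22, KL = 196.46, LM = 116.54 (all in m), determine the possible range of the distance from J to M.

15.70 ≤ JM ≤ 377.22 m

The maximum is all hops collinear in one direction: 64.22 + 196.46 + 116.54 = 377.22.
The longest hop is 196.46; the others sum to 180.76. Folding the others back against it leaves at least 196.46 − 180.76 = 15.70.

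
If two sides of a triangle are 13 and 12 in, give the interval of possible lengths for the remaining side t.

1 < t < 25

By the triangle inequality, t must be less than 13 + 12 = 25 and greater than |13 − 12| = 1.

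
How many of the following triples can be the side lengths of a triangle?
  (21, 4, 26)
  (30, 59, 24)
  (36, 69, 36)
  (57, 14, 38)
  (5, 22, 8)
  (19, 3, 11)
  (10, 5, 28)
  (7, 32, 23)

(4,21,26): 4+21 ≤ 26 → not valid
(24,30,59): 24+30 ≤ 59 → not valid
(36,36,69): 36+36 > 69 → valid
(14,38,57): 14+38 ≤ 57 → not valid
(5,8,22): 5+8 ≤ 22 → not valid
(3,11,19): 3+11 ≤ 19 → not valid
(5,10,28): 5+10 ≤ 28 → not valid
(7,23,32): 7+23 ≤ 32 → not valid
1 of the 8 triples forms a triangle.

1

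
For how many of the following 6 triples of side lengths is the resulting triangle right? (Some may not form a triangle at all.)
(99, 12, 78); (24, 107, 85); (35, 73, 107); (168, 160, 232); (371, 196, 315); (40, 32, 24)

(99,12,78): 12+78 ≤ 99, not a triangle
(24,107,85): 24²+85² = 7801 < 11449 = 107² → obtuse
(35,73,107): 35²+73² = 6554 < 11449 = 107² → obtuse
(168,160,232): 160²+168² = 53824 = 232² → right
(371,196,315): 196²+315² = 137641 = 371² → right
(40,32,24): 24²+32² = 1600 = 40² → right
3 of the 6 are right.

3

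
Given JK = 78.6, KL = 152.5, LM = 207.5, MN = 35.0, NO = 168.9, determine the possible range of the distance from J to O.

0 ≤ JO ≤ 642.5

The maximum is all hops collinear in one direction: 78.6 + 152.5 + 207.5 + 35.0 + 168.9 = 642.5.
The longest hop is 207.5; the others sum to 435.0. Since 207.5 ≤ 435.0, the path can fold back on itself completely, so the minimum distance is 0.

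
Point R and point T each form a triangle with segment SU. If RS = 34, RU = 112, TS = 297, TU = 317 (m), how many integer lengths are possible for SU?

From triangle RSU: 78 < SU < 146.
From triangle TSU: 20 < SU < 614.
Intersection: 78 < SU < 146, so integers 79 through 145: 67 values.

67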